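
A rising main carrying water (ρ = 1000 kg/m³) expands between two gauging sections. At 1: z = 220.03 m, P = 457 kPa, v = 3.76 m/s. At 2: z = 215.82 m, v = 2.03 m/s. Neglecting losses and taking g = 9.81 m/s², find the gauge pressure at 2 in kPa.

Pressure head at 1: ψ₁ = P₁/(ρg) = 457×1000 / (1000 × 9.81) = 46.59 m.
Velocity heads: v₁²/2g = 3.76²/19.62 = 0.721 m; v₂²/2g = 2.03²/19.62 = 0.210 m.
Total head H = z₁ + ψ₁ + v₁²/2g = 220.03 + 46.59 + 0.721 = 267.34 m.
ψ₂ = H − z₂ − v₂²/2g = 267.34 − 215.82 − 0.210 = 51.31 m.
P₂ = ρgψ₂ = 1000 × 9.81 × 51.31 ≈ 503 kPa.

P₂ ≈ 503 kPa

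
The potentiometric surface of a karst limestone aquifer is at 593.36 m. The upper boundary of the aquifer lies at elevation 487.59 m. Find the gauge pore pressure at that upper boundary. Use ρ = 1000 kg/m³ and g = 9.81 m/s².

Pressure head at the aquifer top: ψ = h − z = 593.36 − 487.59 = 105.77 m.
P = ρgψ = 1000 × 9.81 × 105.77 = 1037604 Pa ≈ 1040 kPa.

P ≈ 1040 kPa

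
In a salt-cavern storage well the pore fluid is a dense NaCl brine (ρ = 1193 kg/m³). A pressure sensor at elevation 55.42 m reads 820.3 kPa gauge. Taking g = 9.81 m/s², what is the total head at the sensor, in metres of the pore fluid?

ψ = P/(ρg) = 820.3×1000 / (1193 × 9.81) = 70.09 m.
h = z + ψ = 55.42 + 70.09 = 125.51 m.

h ≈ 125.51 m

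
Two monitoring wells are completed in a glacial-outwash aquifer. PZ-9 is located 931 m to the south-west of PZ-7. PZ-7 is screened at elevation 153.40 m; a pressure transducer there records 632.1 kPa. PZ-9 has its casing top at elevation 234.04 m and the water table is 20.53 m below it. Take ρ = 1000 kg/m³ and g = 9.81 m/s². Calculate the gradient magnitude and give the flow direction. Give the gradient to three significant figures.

i ≈ 0.00464; groundwater flows toward the south-west

Pressure head at PZ-7: ψ = P/(ρg) = 632.1×1000 / (1000 × 9.81) = 64.43 m.
Total head at PZ-7: h = z + ψ = 153.40 + 64.43 = 217.83 m.
Total head at PZ-9: h = 234.04 − 20.53 = 213.51 m.
Head difference: h(PZ-7) − h(PZ-9) = 217.83 − 213.51 = 4.32 m.
Hydraulic gradient: i = |Δh| / L = 4.32 / 931 = 0.00464.
Flow is from higher to lower head: from PZ-7 toward PZ-9, i.e. toward the south-west.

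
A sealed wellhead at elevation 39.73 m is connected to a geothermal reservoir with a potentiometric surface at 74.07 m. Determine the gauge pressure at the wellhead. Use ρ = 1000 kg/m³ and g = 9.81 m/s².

Head above the cap: Δh = 74.07 − 39.73 = 34.34 m.
P = ρgΔh = 1000 × 9.81 × 34.34 = 336875 Pa ≈ 337 kPa.

P ≈ 337 kPa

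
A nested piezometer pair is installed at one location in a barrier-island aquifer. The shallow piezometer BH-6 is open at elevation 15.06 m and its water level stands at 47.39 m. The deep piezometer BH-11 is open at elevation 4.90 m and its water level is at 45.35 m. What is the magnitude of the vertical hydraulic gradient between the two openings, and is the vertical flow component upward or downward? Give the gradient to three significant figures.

Total head at BH-6: h = 47.39 m (water level in the standpipe).
Total head at BH-11: h = 45.35 m.
Δh = h(BH-6) − h(BH-11) = 47.39 − 45.35 = 2.04 m.
Vertical separation Δz = 15.06 − 4.90 = 10.16 m.
|i_v| = |Δh| / Δz = 2.04 / 10.16 = 0.201.
Head is higher in the shallow piezometer, so vertical flow is downward (recharge condition).

|i_v| ≈ 0.201; vertical flow is downward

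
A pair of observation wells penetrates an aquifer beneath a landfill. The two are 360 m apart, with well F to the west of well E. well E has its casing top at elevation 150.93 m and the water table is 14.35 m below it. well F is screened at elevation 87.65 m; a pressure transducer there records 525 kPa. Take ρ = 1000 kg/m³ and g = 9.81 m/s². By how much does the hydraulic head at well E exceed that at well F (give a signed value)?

Δh ≈ -4.59 m

Total head at well E: h = 150.93 − 14.35 = 136.58 m.
Pressure head at well F: ψ = P/(ρg) = 525×1000 / (1000 × 9.81) = 53.52 m.
Total head at well F: h = z + ψ = 87.65 + 53.52 = 141.17 m.
Head difference: h(well E) − h(well F) = 136.58 − 141.17 = -4.59 m.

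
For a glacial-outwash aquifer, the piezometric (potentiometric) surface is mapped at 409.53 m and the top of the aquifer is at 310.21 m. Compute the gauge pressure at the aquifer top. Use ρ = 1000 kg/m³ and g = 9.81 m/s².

Pressure head at the aquifer top: ψ = h − z = 409.53 − 310.21 = 99.32 m.
P = ρgψ = 1000 × 9.81 × 99.32 = 974329 Pa ≈ 974 kPa.

P ≈ 974 kPa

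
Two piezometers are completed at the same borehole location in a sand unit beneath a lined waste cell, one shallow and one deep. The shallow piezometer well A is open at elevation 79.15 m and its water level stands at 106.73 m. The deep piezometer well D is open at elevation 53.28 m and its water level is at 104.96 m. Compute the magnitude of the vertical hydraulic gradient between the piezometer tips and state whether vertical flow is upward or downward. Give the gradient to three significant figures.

Total head at well A: h = 106.73 m (water level in the standpipe).
Total head at well D: h = 104.96 m.
Δh = h(well A) − h(well D) = 106.73 − 104.96 = 1.77 m.
Vertical separation Δz = 79.15 − 53.28 = 25.87 m.
|i_v| = |Δh| / Δz = 1.77 / 25.87 = 0.0684.
Head is higher in the shallow piezometer, so vertical flow is downward (recharge condition).

|i_v| ≈ 0.0684; vertical flow is downward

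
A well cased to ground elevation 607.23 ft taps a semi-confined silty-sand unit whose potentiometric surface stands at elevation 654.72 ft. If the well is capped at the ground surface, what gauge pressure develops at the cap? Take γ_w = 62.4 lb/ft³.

Head above the cap: Δh = 654.72 − 607.23 = 47.49 ft.
P = γΔh/144 = 62.4 × 47.49 / 144 = 20.6 psi.

P ≈ 20.6 psi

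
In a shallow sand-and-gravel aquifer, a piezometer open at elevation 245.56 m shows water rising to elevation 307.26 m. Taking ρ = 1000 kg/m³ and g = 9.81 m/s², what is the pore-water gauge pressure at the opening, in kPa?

Pressure head ψ = h − z = 307.26 − 245.56 = 61.70 m.
P = ρgψ = 1000 × 9.81 × 61.70 = 605277 Pa ≈ 605 kPa.

P ≈ 605 kPa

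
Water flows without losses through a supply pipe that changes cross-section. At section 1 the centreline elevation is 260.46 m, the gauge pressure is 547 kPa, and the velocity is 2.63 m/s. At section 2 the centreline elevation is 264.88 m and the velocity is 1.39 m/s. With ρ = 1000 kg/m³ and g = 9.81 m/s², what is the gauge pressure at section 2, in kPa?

P₂ ≈ 506 kPa

Pressure head at 1: ψ₁ = P₁/(ρg) = 547×1000 / (1000 × 9.81) = 55.76 m.
Velocity heads: v₁²/2g = 2.63²/19.62 = 0.353 m; v₂²/2g = 1.39²/19.62 = 0.098 m.
Total head H = z₁ + ψ₁ + v₁²/2g = 260.46 + 55.76 + 0.353 = 316.57 m.
ψ₂ = H − z₂ − v₂²/2g = 316.57 − 264.88 − 0.098 = 51.59 m.
P₂ = ρgψ₂ = 1000 × 9.81 × 51.59 ≈ 506 kPa.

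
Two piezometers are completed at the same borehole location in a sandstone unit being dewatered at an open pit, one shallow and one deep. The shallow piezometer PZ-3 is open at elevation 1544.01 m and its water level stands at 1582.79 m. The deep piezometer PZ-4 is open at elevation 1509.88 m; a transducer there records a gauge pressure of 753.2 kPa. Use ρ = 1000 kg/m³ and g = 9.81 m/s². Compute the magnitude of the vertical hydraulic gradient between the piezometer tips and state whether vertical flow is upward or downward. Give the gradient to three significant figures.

Total head at PZ-3: h = 1582.79 m (water level in the standpipe).
Pressure head at PZ-4: ψ = P/(ρg) = 753.2×1000 / (1000 × 9.81) = 76.78 m.
Total head at PZ-4: h = z + ψ = 1509.88 + 76.78 = 1586.66 m.
Δh = h(PZ-3) − h(PZ-4) = 1582.79 − 1586.66 = -3.87 m.
Vertical separation Δz = 1544.01 − 1509.88 = 34.13 m.
|i_v| = |Δh| / Δz = 3.87 / 34.13 = 0.113.
Head is higher in the deep piezometer, so vertical flow is upward (discharge condition).

|i_v| ≈ 0.113; vertical flow is upward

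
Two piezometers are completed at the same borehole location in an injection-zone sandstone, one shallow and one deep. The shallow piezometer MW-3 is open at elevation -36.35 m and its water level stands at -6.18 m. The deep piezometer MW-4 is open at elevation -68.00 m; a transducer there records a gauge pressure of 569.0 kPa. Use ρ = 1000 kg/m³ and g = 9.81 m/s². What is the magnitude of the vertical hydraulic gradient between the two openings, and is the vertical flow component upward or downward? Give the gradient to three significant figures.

Total head at MW-3: h = -6.18 m (water level in the standpipe).
Pressure head at MW-4: ψ = P/(ρg) = 569.0×1000 / (1000 × 9.81) = 58.00 m.
Total head at MW-4: h = z + ψ = -68.00 + 58.00 = -10.00 m.
Δh = h(MW-3) − h(MW-4) = -6.18 − (-10.00) = 3.82 m.
Vertical separation Δz = -36.35 − (-68.00) = 31.65 m.
|i_v| = |Δh| / Δz = 3.82 / 31.65 = 0.121.
Head is higher in the shallow piezometer, so vertical flow is downward (recharge condition).

|i_v| ≈ 0.121; vertical flow is downward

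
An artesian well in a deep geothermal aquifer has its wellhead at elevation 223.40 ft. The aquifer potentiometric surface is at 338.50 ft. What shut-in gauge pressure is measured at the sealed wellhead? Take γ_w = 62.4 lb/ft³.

Head above the cap: Δh = 338.50 − 223.40 = 115.10 ft.
P = γΔh/144 = 62.4 × 115.10 / 144 = 49.9 psi.

P ≈ 49.9 psi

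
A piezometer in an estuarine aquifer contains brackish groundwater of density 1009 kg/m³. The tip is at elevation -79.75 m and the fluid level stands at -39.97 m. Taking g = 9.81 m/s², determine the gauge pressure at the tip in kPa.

Pressure head ψ = h − z = -39.97 − (-79.75) = 39.78 m.
P = ρgψ = 1009 × 9.81 × 39.78 = 393754 Pa ≈ 394 kPa.

P ≈ 394 kPa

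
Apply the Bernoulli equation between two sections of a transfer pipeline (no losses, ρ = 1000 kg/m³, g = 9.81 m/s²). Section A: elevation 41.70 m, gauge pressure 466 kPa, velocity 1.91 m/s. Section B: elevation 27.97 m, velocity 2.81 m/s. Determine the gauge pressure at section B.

P₂ ≈ 599 kPa

Pressure head at A: ψ₁ = P₁/(ρg) = 466×1000 / (1000 × 9.81) = 47.50 m.
Velocity heads: v₁²/2g = 1.91²/19.62 = 0.186 m; v₂²/2g = 2.81²/19.62 = 0.402 m.
Total head H = z₁ + ψ₁ + v₁²/2g = 41.70 + 47.50 + 0.186 = 89.39 m.
ψ₂ = H − z₂ − v₂²/2g = 89.39 − 27.97 − 0.402 = 61.02 m.
P₂ = ρgψ₂ = 1000 × 9.81 × 61.02 ≈ 599 kPa.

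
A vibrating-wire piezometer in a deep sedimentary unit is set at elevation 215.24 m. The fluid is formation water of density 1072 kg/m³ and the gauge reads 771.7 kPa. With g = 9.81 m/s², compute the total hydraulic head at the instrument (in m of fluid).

h ≈ 288.62 m

ψ = P/(ρg) = 771.7×1000 / (1072 × 9.81) = 73.38 m.
h = z + ψ = 215.24 + 73.38 = 288.62 m.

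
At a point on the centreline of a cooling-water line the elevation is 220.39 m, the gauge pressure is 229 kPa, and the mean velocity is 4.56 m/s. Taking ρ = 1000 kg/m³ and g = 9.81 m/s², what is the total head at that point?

h ≈ 244.79 m

Pressure head ψ = P/(ρg) = 229×1000 / (1000 × 9.81) = 23.34 m.
Velocity head = v²/(2g) = 4.56² / (2 × 9.81) = 1.060 m.
h = z + ψ + v²/(2g) = 220.39 + 23.34 + 1.060 = 244.79 m.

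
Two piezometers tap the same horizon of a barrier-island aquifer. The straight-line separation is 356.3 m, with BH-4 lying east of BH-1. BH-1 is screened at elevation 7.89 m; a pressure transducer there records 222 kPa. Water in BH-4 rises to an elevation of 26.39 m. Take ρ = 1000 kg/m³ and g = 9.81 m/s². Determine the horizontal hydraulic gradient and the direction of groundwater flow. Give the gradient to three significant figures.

Pressure head at BH-1: ψ = P/(ρg) = 222×1000 / (1000 × 9.81) = 22.63 m.
Total head at BH-1: h = z + ψ = 7.89 + 22.63 = 30.52 m.
Total head at BH-4: h = 26.39 m (water level in the piezometer is the total head).
Head difference: h(BH-1) − h(BH-4) = 30.52 − 26.39 = 4.13 m.
Hydraulic gradient: i = |Δh| / L = 4.13 / 356.3 = 0.0116.
Flow is from higher to lower head: from BH-1 toward BH-4, i.e. toward the east.

i ≈ 0.0116; groundwater flows toward the east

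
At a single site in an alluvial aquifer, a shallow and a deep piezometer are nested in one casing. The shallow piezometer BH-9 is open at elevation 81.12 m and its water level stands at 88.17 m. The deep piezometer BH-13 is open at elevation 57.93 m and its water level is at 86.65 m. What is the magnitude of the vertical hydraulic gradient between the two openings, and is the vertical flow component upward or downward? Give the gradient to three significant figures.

|i_v| ≈ 0.0655; vertical flow is downward

Total head at BH-9: h = 88.17 m (water level in the standpipe).
Total head at BH-13: h = 86.65 m.
Δh = h(BH-9) − h(BH-13) = 88.17 − 86.65 = 1.52 m.
Vertical separation Δz = 81.12 − 57.93 = 23.19 m.
|i_v| = |Δh| / Δz = 1.52 / 23.19 = 0.0655.
Head is higher in the shallow piezometer, so vertical flow is downward (recharge condition).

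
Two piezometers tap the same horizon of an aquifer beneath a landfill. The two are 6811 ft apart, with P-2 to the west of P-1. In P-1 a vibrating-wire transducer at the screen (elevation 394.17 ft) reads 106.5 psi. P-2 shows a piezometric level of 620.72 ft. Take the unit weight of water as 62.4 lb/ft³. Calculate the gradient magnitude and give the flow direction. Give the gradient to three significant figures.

i ≈ 0.00282; groundwater flows toward the west

Pressure head at P-1: ψ = 144·P/γ = 144 × 106.5 / 62.4 = 245.77 ft.
Total head at P-1: h = z + ψ = 394.17 + 245.77 = 639.94 ft.
Total head at P-2: h = 620.72 ft (water level in the piezometer is the total head).
Head difference: h(P-1) − h(P-2) = 639.94 − 620.72 = 19.22 ft.
Hydraulic gradient: i = |Δh| / L = 19.22 / 6811 = 0.00282.
Flow is from higher to lower head: from P-1 toward P-2, i.e. toward the west.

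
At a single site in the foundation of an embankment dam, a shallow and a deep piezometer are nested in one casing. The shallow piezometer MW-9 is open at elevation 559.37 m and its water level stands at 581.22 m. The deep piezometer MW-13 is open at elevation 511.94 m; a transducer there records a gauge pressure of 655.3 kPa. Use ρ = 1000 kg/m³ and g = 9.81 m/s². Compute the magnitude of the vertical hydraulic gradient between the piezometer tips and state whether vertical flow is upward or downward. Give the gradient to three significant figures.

Total head at MW-9: h = 581.22 m (water level in the standpipe).
Pressure head at MW-13: ψ = P/(ρg) = 655.3×1000 / (1000 × 9.81) = 66.80 m.
Total head at MW-13: h = z + ψ = 511.94 + 66.80 = 578.74 m.
Δh = h(MW-9) − h(MW-13) = 581.22 − 578.74 = 2.48 m.
Vertical separation Δz = 559.37 − 511.94 = 47.43 m.
|i_v| = |Δh| / Δz = 2.48 / 47.43 = 0.0523.
Head is higher in the shallow piezometer, so vertical flow is downward (recharge condition).

|i_v| ≈ 0.0523; vertical flow is downward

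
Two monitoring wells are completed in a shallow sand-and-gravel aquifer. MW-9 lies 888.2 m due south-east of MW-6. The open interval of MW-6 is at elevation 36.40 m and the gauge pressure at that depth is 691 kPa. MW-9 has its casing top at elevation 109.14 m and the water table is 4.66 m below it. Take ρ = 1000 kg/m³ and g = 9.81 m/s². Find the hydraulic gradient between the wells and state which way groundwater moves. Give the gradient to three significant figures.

Pressure head at MW-6: ψ = P/(ρg) = 691×1000 / (1000 × 9.81) = 70.44 m.
Total head at MW-6: h = z + ψ = 36.40 + 70.44 = 106.84 m.
Total head at MW-9: h = 109.14 − 4.66 = 104.48 m.
Head difference: h(MW-6) − h(MW-9) = 106.84 − 104.48 = 2.36 m.
Hydraulic gradient: i = |Δh| / L = 2.36 / 888.2 = 0.00266.
Flow is from higher to lower head: from MW-6 toward MW-9, i.e. toward the south-east.

i ≈ 0.00266; groundwater flows toward the south-east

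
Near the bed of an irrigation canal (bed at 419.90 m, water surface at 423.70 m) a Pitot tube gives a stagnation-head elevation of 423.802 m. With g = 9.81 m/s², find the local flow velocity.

Near the bed, under hydrostatic conditions, the piezometric head (z + ψ) equals the free-surface elevation, 423.70 m.
Velocity head = total − piezometric = 423.802 − 423.70 = 0.102 m.
v = √(2g·h_v) = √(2 × 9.81 × 0.102) = 1.41 m/s.

v ≈ 1.41 m/s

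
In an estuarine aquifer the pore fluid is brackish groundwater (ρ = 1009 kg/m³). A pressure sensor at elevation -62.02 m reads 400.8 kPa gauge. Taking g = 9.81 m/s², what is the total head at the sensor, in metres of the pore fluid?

h ≈ -21.53 m

ψ = P/(ρg) = 400.8×1000 / (1009 × 9.81) = 40.49 m.
h = z + ψ = -62.02 + 40.49 = -21.53 m.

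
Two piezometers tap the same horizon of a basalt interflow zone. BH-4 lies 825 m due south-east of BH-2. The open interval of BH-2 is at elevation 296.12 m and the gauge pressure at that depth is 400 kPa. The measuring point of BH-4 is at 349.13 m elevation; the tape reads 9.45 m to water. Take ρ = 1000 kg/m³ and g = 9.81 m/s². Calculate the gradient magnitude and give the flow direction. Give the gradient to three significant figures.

i ≈ 0.00338; groundwater flows toward the north-west

Pressure head at BH-2: ψ = P/(ρg) = 400×1000 / (1000 × 9.81) = 40.77 m.
Total head at BH-2: h = z + ψ = 296.12 + 40.77 = 336.89 m.
Total head at BH-4: h = 349.13 − 9.45 = 339.68 m.
Head difference: h(BH-2) − h(BH-4) = 336.89 − 339.68 = -2.79 m.
Hydraulic gradient: i = |Δh| / L = 2.79 / 825 = 0.00338.
Flow is from higher to lower head: from BH-4 toward BH-2, i.e. toward the north-west.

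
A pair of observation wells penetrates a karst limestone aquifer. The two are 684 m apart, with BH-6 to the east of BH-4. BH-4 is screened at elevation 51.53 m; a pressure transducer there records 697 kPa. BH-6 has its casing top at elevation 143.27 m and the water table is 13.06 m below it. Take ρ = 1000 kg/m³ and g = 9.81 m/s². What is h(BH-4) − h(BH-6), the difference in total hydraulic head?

Δh ≈ -7.63 m

Pressure head at BH-4: ψ = P/(ρg) = 697×1000 / (1000 × 9.81) = 71.05 m.
Total head at BH-4: h = z + ψ = 51.53 + 71.05 = 122.58 m.
Total head at BH-6: h = 143.27 − 13.06 = 130.21 m.
Head difference: h(BH-4) − h(BH-6) = 122.58 − 130.21 = -7.63 m.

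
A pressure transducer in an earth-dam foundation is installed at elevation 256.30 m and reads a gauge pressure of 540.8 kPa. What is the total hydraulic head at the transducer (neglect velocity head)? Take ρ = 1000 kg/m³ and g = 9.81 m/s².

h ≈ 311.43 m

ψ = P/(ρg) = 540.8×1000 / (1000 × 9.81) = 55.13 m.
h = z + ψ = 256.30 + 55.13 = 311.43 m.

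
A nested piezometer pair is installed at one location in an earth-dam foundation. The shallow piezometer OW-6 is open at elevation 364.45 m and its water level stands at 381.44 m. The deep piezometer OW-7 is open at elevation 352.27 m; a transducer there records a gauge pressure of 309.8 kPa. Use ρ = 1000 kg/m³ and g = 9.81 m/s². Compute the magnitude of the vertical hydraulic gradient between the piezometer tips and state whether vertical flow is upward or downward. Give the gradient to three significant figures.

Total head at OW-6: h = 381.44 m (water level in the standpipe).
Pressure head at OW-7: ψ = P/(ρg) = 309.8×1000 / (1000 × 9.81) = 31.58 m.
Total head at OW-7: h = z + ψ = 352.27 + 31.58 = 383.85 m.
Δh = h(OW-6) − h(OW-7) = 381.44 − 383.85 = -2.41 m.
Vertical separation Δz = 364.45 − 352.27 = 12.18 m.
|i_v| = |Δh| / Δz = 2.41 / 12.18 = 0.198.
Head is higher in the deep piezometer, so vertical flow is upward (discharge condition).

|i_v| ≈ 0.198; vertical flow is upward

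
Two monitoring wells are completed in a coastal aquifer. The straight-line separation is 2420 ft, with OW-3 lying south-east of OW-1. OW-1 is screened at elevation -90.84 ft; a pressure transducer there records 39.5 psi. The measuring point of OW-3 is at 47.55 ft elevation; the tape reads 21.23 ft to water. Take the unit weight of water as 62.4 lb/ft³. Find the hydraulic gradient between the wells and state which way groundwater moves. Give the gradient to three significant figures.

i ≈ 0.0107; groundwater flows toward the north-west

Pressure head at OW-1: ψ = 144·P/γ = 144 × 39.5 / 62.4 = 91.15 ft.
Total head at OW-1: h = z + ψ = -90.84 + 91.15 = 0.31 ft.
Total head at OW-3: h = 47.55 − 21.23 = 26.32 ft.
Head difference: h(OW-1) − h(OW-3) = 0.31 − 26.32 = -26.01 ft.
Hydraulic gradient: i = |Δh| / L = 26.01 / 2420 = 0.0107.
Flow is from higher to lower head: from OW-3 toward OW-1, i.e. toward the north-west.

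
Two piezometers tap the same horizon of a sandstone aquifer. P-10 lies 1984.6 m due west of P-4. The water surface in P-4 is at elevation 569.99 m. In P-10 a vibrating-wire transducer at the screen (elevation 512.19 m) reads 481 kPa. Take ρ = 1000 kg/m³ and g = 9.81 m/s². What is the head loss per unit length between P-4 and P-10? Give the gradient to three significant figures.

i ≈ 0.00442 m/m

Total head at P-4: h = 569.99 m (water level in the piezometer is the total head).
Pressure head at P-10: ψ = P/(ρg) = 481×1000 / (1000 × 9.81) = 49.03 m.
Total head at P-10: h = z + ψ = 512.19 + 49.03 = 561.22 m.
Head difference: h(P-4) − h(P-10) = 569.99 − 561.22 = 8.77 m.
Hydraulic gradient: i = |Δh| / L = 8.77 / 1984.6 = 0.00442.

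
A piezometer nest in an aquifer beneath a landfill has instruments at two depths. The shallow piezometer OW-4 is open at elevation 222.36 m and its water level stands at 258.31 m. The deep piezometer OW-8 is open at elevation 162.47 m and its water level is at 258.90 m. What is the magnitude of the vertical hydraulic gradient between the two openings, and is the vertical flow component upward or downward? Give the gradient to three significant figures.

|i_v| ≈ 0.00985; vertical flow is upward

Total head at OW-4: h = 258.31 m (water level in the standpipe).
Total head at OW-8: h = 258.90 m.
Δh = h(OW-4) − h(OW-8) = 258.31 − 258.90 = -0.59 m.
Vertical separation Δz = 222.36 − 162.47 = 59.89 m.
|i_v| = |Δh| / Δz = 0.59 / 59.89 = 0.00985.
Head is higher in the deep piezometer, so vertical flow is upward (discharge condition).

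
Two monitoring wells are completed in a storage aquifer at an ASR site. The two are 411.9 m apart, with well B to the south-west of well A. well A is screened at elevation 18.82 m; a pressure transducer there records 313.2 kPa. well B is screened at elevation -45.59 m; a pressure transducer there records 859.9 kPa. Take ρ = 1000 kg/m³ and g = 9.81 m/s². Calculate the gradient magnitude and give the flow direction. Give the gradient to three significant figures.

i ≈ 0.0211; groundwater flows toward the south-west

Pressure head at well A: ψ = P/(ρg) = 313.2×1000 / (1000 × 9.81) = 31.93 m.
Total head at well A: h = z + ψ = 18.82 + 31.93 = 50.75 m.
Pressure head at well B: ψ = P/(ρg) = 859.9×1000 / (1000 × 9.81) = 87.66 m.
Total head at well B: h = z + ψ = -45.59 + 87.66 = 42.07 m.
Head difference: h(well A) − h(well B) = 50.75 − 42.07 = 8.68 m.
Hydraulic gradient: i = |Δh| / L = 8.68 / 411.9 = 0.0211.
Flow is from higher to lower head: from well A toward well B, i.e. toward the south-west.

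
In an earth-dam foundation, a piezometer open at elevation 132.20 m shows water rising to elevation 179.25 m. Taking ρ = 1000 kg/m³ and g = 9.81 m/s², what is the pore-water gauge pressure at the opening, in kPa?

P ≈ 462 kPa

Pressure head ψ = h − z = 179.25 − 132.20 = 47.05 m.
P = ρgψ = 1000 × 9.81 × 47.05 = 461560 Pa ≈ 462 kPa.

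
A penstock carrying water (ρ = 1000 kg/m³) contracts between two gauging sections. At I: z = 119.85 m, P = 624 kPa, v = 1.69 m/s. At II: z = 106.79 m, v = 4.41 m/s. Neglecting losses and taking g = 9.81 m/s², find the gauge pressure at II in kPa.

P₂ ≈ 744 kPa

Pressure head at I: ψ₁ = P₁/(ρg) = 624×1000 / (1000 × 9.81) = 63.61 m.
Velocity heads: v₁²/2g = 1.69²/19.62 = 0.146 m; v₂²/2g = 4.41²/19.62 = 0.991 m.
Total head H = z₁ + ψ₁ + v₁²/2g = 119.85 + 63.61 + 0.146 = 183.61 m.
ψ₂ = H − z₂ − v₂²/2g = 183.61 − 106.79 − 0.991 = 75.83 m.
P₂ = ρgψ₂ = 1000 × 9.81 × 75.83 ≈ 744 kPa.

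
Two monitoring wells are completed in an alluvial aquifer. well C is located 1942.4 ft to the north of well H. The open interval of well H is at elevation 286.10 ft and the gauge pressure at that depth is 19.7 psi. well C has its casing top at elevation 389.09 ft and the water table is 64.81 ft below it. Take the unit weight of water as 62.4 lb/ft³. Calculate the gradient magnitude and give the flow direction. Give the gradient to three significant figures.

Pressure head at well H: ψ = 144·P/γ = 144 × 19.7 / 62.4 = 45.46 ft.
Total head at well H: h = z + ψ = 286.10 + 45.46 = 331.56 ft.
Total head at well C: h = 389.09 − 64.81 = 324.28 ft.
Head difference: h(well H) − h(well C) = 331.56 − 324.28 = 7.28 ft.
Hydraulic gradient: i = |Δh| / L = 7.28 / 1942.4 = 0.00375.
Flow is from higher to lower head: from well H toward well C, i.e. toward the north.

i ≈ 0.00375; groundwater flows toward the north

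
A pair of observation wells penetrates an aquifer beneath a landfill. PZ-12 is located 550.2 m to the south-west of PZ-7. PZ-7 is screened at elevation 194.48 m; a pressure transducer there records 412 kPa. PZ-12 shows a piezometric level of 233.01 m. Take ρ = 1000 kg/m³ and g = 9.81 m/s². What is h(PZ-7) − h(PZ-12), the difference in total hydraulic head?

Δh ≈ 3.47 m

Pressure head at PZ-7: ψ = P/(ρg) = 412×1000 / (1000 × 9.81) = 42.00 m.
Total head at PZ-7: h = z + ψ = 194.48 + 42.00 = 236.48 m.
Total head at PZ-12: h = 233.01 m (water level in the piezometer is the total head).
Head difference: h(PZ-7) − h(PZ-12) = 236.48 − 233.01 = 3.47 m.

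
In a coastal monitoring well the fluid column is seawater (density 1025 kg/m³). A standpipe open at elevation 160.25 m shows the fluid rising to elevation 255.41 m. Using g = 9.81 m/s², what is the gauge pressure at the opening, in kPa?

P ≈ 957 kPa

Pressure head ψ = h − z = 255.41 − 160.25 = 95.16 m.
P = ρgψ = 1025 × 9.81 × 95.16 = 956858 Pa ≈ 957 kPa.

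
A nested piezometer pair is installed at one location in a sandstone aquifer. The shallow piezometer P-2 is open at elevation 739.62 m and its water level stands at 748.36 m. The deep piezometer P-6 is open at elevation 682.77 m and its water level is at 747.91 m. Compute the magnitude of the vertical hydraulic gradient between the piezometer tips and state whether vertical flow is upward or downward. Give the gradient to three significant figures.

|i_v| ≈ 0.00792; vertical flow is downward

Total head at P-2: h = 748.36 m (water level in the standpipe).
Total head at P-6: h = 747.91 m.
Δh = h(P-2) − h(P-6) = 748.36 − 747.91 = 0.45 m.
Vertical separation Δz = 739.62 − 682.77 = 56.85 m.
|i_v| = |Δh| / Δz = 0.45 / 56.85 = 0.00792.
Head is higher in the shallow piezometer, so vertical flow is downward (recharge condition).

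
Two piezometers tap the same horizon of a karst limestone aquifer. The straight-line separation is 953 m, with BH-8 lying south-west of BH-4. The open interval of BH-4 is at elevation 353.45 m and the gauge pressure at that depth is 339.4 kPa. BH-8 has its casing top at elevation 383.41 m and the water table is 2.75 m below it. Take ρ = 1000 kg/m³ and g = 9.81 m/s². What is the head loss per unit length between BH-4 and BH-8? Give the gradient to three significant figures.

i ≈ 0.00775 m/m

Pressure head at BH-4: ψ = P/(ρg) = 339.4×1000 / (1000 × 9.81) = 34.60 m.
Total head at BH-4: h = z + ψ = 353.45 + 34.60 = 388.05 m.
Total head at BH-8: h = 383.41 − 2.75 = 380.66 m.
Head difference: h(BH-4) − h(BH-8) = 388.05 − 380.66 = 7.39 m.
Hydraulic gradient: i = |Δh| / L = 7.39 / 953 = 0.00775.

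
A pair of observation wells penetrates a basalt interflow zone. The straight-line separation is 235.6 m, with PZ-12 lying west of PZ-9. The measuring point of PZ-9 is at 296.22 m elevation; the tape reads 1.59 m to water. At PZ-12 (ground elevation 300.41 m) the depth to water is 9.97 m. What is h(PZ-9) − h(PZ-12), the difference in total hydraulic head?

Total head at PZ-9: h = 296.22 − 1.59 = 294.63 m.
Total head at PZ-12: h = 300.41 − 9.97 = 290.44 m.
Head difference: h(PZ-9) − h(PZ-12) = 294.63 − 290.44 = 4.19 m.

Δh ≈ 4.19 m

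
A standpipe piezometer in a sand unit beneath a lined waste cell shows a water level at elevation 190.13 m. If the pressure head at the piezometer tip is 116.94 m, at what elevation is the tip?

z = h − ψ = 190.13 − 116.94 = 73.19 m.

z ≈ 73.19 m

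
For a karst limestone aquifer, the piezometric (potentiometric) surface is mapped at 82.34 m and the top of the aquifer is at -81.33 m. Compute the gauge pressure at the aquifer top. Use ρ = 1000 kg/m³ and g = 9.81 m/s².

P ≈ 1610 kPa

Pressure head at the aquifer top: ψ = h − z = 82.34 − (-81.33) = 163.67 m.
P = ρgψ = 1000 × 9.81 × 163.67 = 1605603 Pa ≈ 1610 kPa.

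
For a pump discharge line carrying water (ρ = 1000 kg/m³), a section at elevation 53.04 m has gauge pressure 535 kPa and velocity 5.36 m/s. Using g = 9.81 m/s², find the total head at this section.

Pressure head ψ = P/(ρg) = 535×1000 / (1000 × 9.81) = 54.54 m.
Velocity head = v²/(2g) = 5.36² / (2 × 9.81) = 1.464 m.
h = z + ψ + v²/(2g) = 53.04 + 54.54 + 1.464 = 109.04 m.

h ≈ 109.04 m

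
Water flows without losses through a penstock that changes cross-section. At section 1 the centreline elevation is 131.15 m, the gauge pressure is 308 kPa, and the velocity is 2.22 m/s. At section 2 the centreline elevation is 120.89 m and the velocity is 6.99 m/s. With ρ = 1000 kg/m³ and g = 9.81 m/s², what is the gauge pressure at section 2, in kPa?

Pressure head at 1: ψ₁ = P₁/(ρg) = 308×1000 / (1000 × 9.81) = 31.40 m.
Velocity heads: v₁²/2g = 2.22²/19.62 = 0.251 m; v₂²/2g = 6.99²/19.62 = 2.490 m.
Total head H = z₁ + ψ₁ + v₁²/2g = 131.15 + 31.40 + 0.251 = 162.80 m.
ψ₂ = H − z₂ − v₂²/2g = 162.80 − 120.89 − 2.490 = 39.42 m.
P₂ = ρgψ₂ = 1000 × 9.81 × 39.42 ≈ 387 kPa.

P₂ ≈ 387 kPa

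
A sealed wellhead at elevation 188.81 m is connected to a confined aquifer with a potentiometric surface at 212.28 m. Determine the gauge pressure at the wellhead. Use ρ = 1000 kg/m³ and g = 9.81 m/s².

P ≈ 230 kPa

Head above the cap: Δh = 212.28 − 188.81 = 23.47 m.
P = ρgΔh = 1000 × 9.81 × 23.47 = 230241 Pa ≈ 230 kPa.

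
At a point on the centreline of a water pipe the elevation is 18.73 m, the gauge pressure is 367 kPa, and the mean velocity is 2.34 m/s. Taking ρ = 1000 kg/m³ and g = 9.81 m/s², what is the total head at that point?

Pressure head ψ = P/(ρg) = 367×1000 / (1000 × 9.81) = 37.41 m.
Velocity head = v²/(2g) = 2.34² / (2 × 9.81) = 0.279 m.
h = z + ψ + v²/(2g) = 18.73 + 37.41 + 0.279 = 56.42 m.

h ≈ 56.42 m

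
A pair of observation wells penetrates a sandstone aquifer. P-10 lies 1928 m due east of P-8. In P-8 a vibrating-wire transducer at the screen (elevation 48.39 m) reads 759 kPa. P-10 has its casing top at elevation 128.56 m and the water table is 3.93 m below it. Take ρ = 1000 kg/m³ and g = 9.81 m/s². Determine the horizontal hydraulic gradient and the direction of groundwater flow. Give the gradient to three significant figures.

i ≈ 0.000586; groundwater flows toward the east

Pressure head at P-8: ψ = P/(ρg) = 759×1000 / (1000 × 9.81) = 77.37 m.
Total head at P-8: h = z + ψ = 48.39 + 77.37 = 125.76 m.
Total head at P-10: h = 128.56 − 3.93 = 124.63 m.
Head difference: h(P-8) − h(P-10) = 125.76 − 124.63 = 1.13 m.
Hydraulic gradient: i = |Δh| / L = 1.13 / 1928 = 0.000586.
Flow is from higher to lower head: from P-8 toward P-10, i.e. toward the east.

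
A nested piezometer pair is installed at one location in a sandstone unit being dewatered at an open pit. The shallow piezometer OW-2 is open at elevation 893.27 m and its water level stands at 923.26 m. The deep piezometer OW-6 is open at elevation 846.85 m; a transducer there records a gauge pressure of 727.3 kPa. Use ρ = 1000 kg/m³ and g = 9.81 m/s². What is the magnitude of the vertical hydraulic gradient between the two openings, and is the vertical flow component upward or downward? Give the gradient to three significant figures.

Total head at OW-2: h = 923.26 m (water level in the standpipe).
Pressure head at OW-6: ψ = P/(ρg) = 727.3×1000 / (1000 × 9.81) = 74.14 m.
Total head at OW-6: h = z + ψ = 846.85 + 74.14 = 920.99 m.
Δh = h(OW-2) − h(OW-6) = 923.26 − 920.99 = 2.27 m.
Vertical separation Δz = 893.27 − 846.85 = 46.42 m.
|i_v| = |Δh| / Δz = 2.27 / 46.42 = 0.0489.
Head is higher in the shallow piezometer, so vertical flow is downward (recharge condition).

|i_v| ≈ 0.0489; vertical flow is downward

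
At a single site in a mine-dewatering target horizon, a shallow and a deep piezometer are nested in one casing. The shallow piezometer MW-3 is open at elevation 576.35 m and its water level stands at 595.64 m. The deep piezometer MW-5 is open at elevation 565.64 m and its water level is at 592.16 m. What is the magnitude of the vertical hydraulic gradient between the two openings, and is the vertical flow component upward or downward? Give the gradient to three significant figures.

|i_v| ≈ 0.325; vertical flow is downward

Total head at MW-3: h = 595.64 m (water level in the standpipe).
Total head at MW-5: h = 592.16 m.
Δh = h(MW-3) − h(MW-5) = 595.64 − 592.16 = 3.48 m.
Vertical separation Δz = 576.35 − 565.64 = 10.71 m.
|i_v| = |Δh| / Δz = 3.48 / 10.71 = 0.325.
Head is higher in the shallow piezometer, so vertical flow is downward (recharge condition).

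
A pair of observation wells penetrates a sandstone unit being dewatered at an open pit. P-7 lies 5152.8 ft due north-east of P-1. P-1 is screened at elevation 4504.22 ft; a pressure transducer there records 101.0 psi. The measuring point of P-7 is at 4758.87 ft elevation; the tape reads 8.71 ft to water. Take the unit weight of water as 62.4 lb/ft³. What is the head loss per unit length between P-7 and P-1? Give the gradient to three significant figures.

Pressure head at P-1: ψ = 144·P/γ = 144 × 101.0 / 62.4 = 233.08 ft.
Total head at P-1: h = z + ψ = 4504.22 + 233.08 = 4737.30 ft.
Total head at P-7: h = 4758.87 − 8.71 = 4750.16 ft.
Head difference: h(P-1) − h(P-7) = 4737.30 − 4750.16 = -12.86 ft.
Hydraulic gradient: i = |Δh| / L = 12.86 / 5152.8 = 0.00250.

i ≈ 0.00250 ft/ft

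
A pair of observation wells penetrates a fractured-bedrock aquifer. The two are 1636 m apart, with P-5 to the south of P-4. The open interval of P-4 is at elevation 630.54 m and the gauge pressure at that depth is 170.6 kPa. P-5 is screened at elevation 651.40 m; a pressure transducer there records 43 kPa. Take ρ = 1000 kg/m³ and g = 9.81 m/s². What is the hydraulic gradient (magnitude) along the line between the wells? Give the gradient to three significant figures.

Pressure head at P-4: ψ = P/(ρg) = 170.6×1000 / (1000 × 9.81) = 17.39 m.
Total head at P-4: h = z + ψ = 630.54 + 17.39 = 647.93 m.
Pressure head at P-5: ψ = P/(ρg) = 43×1000 / (1000 × 9.81) = 4.38 m.
Total head at P-5: h = z + ψ = 651.40 + 4.38 = 655.78 m.
Head difference: h(P-4) − h(P-5) = 647.93 − 655.78 = -7.85 m.
Hydraulic gradient: i = |Δh| / L = 7.85 / 1636 = 0.00480.

i ≈ 0.00480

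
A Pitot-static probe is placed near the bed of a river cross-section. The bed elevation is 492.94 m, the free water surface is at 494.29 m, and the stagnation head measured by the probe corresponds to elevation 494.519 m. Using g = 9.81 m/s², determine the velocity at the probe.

Near the bed, under hydrostatic conditions, the piezometric head (z + ψ) equals the free-surface elevation, 494.29 m.
Velocity head = total − piezometric = 494.519 − 494.29 = 0.229 m.
v = √(2g·h_v) = √(2 × 9.81 × 0.229) = 2.12 m/s.

v ≈ 2.12 m/s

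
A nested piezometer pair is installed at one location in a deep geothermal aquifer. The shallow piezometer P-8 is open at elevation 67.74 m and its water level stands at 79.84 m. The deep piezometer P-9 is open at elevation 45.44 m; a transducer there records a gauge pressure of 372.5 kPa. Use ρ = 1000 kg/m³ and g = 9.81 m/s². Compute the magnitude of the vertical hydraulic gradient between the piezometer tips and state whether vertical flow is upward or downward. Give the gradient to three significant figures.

|i_v| ≈ 0.160; vertical flow is upward

Total head at P-8: h = 79.84 m (water level in the standpipe).
Pressure head at P-9: ψ = P/(ρg) = 372.5×1000 / (1000 × 9.81) = 37.97 m.
Total head at P-9: h = z + ψ = 45.44 + 37.97 = 83.41 m.
Δh = h(P-8) − h(P-9) = 79.84 − 83.41 = -3.57 m.
Vertical separation Δz = 67.74 − 45.44 = 22.30 m.
|i_v| = |Δh| / Δz = 3.57 / 22.30 = 0.160.
Head is higher in the deep piezometer, so vertical flow is upward (discharge condition).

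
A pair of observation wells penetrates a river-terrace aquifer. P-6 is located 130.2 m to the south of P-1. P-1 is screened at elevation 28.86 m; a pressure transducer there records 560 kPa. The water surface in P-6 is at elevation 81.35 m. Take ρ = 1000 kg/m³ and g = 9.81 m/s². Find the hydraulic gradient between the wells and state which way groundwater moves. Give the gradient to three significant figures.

Pressure head at P-1: ψ = P/(ρg) = 560×1000 / (1000 × 9.81) = 57.08 m.
Total head at P-1: h = z + ψ = 28.86 + 57.08 = 85.94 m.
Total head at P-6: h = 81.35 m (water level in the piezometer is the total head).
Head difference: h(P-1) − h(P-6) = 85.94 − 81.35 = 4.59 m.
Hydraulic gradient: i = |Δh| / L = 4.59 / 130.2 = 0.0353.
Flow is from higher to lower head: from P-1 toward P-6, i.e. toward the south.

i ≈ 0.0353; groundwater flows toward the south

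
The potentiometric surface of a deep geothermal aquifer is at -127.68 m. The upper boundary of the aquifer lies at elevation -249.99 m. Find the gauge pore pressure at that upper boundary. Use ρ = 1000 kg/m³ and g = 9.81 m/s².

P ≈ 1200 kPa

Pressure head at the aquifer top: ψ = h − z = -127.68 − (-249.99) = 122.31 m.
P = ρgψ = 1000 × 9.81 × 122.31 = 1199861 Pa ≈ 1200 kPa.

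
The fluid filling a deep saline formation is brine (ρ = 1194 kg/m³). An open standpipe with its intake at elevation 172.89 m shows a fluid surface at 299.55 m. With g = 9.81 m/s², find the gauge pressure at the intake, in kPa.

P ≈ 1480 kPa

Pressure head ψ = h − z = 299.55 − 172.89 = 126.66 m.
P = ρgψ = 1194 × 9.81 × 126.66 = 1483586 Pa ≈ 1480 kPa.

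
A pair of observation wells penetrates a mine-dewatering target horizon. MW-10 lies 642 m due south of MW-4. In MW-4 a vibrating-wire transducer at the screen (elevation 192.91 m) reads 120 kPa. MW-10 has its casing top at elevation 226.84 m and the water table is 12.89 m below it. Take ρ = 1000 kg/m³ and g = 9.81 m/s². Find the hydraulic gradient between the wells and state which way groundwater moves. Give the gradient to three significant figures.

i ≈ 0.0137; groundwater flows toward the north

Pressure head at MW-4: ψ = P/(ρg) = 120×1000 / (1000 × 9.81) = 12.23 m.
Total head at MW-4: h = z + ψ = 192.91 + 12.23 = 205.14 m.
Total head at MW-10: h = 226.84 − 12.89 = 213.95 m.
Head difference: h(MW-4) − h(MW-10) = 205.14 − 213.95 = -8.81 m.
Hydraulic gradient: i = |Δh| / L = 8.81 / 642 = 0.0137.
Flow is from higher to lower head: from MW-10 toward MW-4, i.e. toward the north.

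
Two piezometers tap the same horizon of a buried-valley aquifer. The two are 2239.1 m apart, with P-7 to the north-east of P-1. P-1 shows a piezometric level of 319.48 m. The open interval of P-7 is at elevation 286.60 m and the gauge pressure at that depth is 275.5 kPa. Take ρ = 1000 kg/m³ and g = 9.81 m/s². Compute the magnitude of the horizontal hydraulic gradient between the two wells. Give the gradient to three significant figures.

Total head at P-1: h = 319.48 m (water level in the piezometer is the total head).
Pressure head at P-7: ψ = P/(ρg) = 275.5×1000 / (1000 × 9.81) = 28.08 m.
Total head at P-7: h = z + ψ = 286.60 + 28.08 = 314.68 m.
Head difference: h(P-1) − h(P-7) = 319.48 − 314.68 = 4.80 m.
Hydraulic gradient: i = |Δh| / L = 4.80 / 2239.1 = 0.00214.

i ≈ 0.00214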